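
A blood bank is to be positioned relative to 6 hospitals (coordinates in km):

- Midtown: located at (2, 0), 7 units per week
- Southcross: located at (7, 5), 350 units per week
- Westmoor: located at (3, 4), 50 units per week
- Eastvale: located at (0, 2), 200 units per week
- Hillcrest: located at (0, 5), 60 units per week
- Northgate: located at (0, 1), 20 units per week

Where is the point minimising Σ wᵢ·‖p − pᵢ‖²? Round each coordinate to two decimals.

The minimiser of Σwᵢ‖p−pᵢ‖² is the weighted centroid p* = (Σwᵢpᵢ)/(Σwᵢ).
Σwᵢ = 687.
Σwᵢxᵢ = 7·2 + 350·7 + 50·3 + 200·0 + 60·0 + 20·0 = 2614.
Σwᵢyᵢ = 7·0 + 350·5 + 50·4 + 200·2 + 60·5 + 20·1 = 2670.
x* = 2614/687 = 3.80, y* = 2670/687 = 3.89.

(3.80, 3.89)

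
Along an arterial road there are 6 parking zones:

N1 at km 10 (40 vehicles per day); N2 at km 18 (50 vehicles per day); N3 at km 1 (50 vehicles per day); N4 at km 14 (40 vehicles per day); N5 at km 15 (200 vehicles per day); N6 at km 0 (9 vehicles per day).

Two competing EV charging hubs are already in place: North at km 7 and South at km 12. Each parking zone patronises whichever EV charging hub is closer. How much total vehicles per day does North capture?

59

The indifferent point is the midpoint (7+12)/2 = 9.5; parking zones left of it (closer to North at 7) go to North, those right go to South.
  N6 at 0 (w=9) → North
  N3 at 1 (w=50) → North
  N1 at 10 (w=40) → South
  N4 at 14 (w=40) → South
  N5 at 15 (w=200) → South
  N2 at 18 (w=50) → South
North captures 59; South captures 330.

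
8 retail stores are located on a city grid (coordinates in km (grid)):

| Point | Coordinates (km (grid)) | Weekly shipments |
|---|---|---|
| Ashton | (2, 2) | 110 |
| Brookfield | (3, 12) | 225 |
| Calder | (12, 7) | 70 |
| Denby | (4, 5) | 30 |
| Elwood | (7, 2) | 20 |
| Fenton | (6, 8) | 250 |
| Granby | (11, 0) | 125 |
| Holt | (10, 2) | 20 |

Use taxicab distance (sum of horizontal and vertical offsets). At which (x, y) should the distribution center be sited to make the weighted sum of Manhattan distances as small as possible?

(6, 8)

Manhattan distance separates: Σwᵢ(|x−xᵢ|+|y−yᵢ|) = Σwᵢ|x−xᵢ| + Σwᵢ|y−yᵢ|, so x and y are optimised independently as 1-D weighted medians.
Total weight W = 850; half = 425.
x-coordinate, sorted with cumulative weight:
  x=2 (Ashton, w=110) cum 110
  x=3 (Brookfield, w=225) cum 335
  x=4 (Denby, w=30) cum 365
  x=6 (Fenton, w=250) cum 615  ← median
  x=7 (Elwood, w=20) cum 635
  x=10 (Holt, w=20) cum 655
  x=11 (Granby, w=125) cum 780
  x=12 (Calder, w=70) cum 850
⇒ x* = 6
y-coordinate, sorted with cumulative weight:
  y=0 (Granby, w=125) cum 125
  y=2 (Ashton, w=110) cum 235
  y=2 (Elwood, w=20) cum 255
  y=2 (Holt, w=20) cum 275
  y=5 (Denby, w=30) cum 305
  y=7 (Calder, w=70) cum 375
  y=8 (Fenton, w=250) cum 625  ← median
  y=12 (Brookfield, w=225) cum 850
⇒ y* = 8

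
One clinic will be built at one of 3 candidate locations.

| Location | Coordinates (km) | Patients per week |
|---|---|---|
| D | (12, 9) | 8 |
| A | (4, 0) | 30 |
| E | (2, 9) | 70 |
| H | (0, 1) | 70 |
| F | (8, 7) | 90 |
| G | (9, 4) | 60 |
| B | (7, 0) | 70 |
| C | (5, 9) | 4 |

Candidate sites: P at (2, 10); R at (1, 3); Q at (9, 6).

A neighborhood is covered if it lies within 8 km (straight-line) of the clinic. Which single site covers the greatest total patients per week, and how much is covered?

Q, covering 332

Coverage radius r = 8 km; a point is covered iff (Δx)²+(Δy)² ≤ 8² = 64.
  P (2, 10): covers {E, F, C} → 164
  R (1, 3): covers {A, E, H, B, C} → 244
  Q (9, 6): covers {D, A, E, F, G, B, C} → 332
Maximum coverage at Q: 332 patients per week.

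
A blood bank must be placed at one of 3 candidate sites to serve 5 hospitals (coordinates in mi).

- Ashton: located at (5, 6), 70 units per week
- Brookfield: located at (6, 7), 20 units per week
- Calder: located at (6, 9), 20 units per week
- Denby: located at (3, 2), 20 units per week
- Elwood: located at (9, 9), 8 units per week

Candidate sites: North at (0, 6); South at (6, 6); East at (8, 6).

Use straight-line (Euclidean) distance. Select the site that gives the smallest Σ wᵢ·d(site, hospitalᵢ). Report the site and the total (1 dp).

South, total 283.9 mi

Total weighted distance at each candidate:
  North (0, 6): total = 781.7
  South (6, 6): total = 283.9
  East (8, 6): total = 480.2
Minimum is at South with total 283.9 mi.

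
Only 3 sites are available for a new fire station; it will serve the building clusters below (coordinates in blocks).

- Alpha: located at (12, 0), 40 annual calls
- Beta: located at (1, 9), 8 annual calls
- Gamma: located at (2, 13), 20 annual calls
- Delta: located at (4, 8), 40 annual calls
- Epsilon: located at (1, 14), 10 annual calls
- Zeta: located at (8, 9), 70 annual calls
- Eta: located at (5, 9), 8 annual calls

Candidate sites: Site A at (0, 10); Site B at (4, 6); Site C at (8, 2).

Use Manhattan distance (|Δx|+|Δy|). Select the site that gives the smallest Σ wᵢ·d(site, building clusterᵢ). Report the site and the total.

Site B, total 1500 blocks

Total weighted distance at each candidate:
  Site A (0, 10): total = 1964
  Site B (4, 6): total = 1500
  Site C (8, 2): total = 1852
Minimum is at Site B with total 1500 blocks.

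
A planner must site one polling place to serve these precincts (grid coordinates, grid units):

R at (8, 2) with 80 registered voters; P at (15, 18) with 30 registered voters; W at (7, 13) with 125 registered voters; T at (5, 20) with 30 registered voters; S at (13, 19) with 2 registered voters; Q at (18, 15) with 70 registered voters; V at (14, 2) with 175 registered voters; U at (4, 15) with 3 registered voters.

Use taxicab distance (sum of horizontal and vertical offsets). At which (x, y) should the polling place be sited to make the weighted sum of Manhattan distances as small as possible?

(14, 13)

Manhattan distance separates: Σwᵢ(|x−xᵢ|+|y−yᵢ|) = Σwᵢ|x−xᵢ| + Σwᵢ|y−yᵢ|, so x and y are optimised independently as 1-D weighted medians.
Total weight W = 515; half = 257.5.
x-coordinate, sorted with cumulative weight:
  x=4 (U, w=3) cum 3
  x=5 (T, w=30) cum 33
  x=7 (W, w=125) cum 158
  x=8 (R, w=80) cum 238
  x=13 (S, w=2) cum 240
  x=14 (V, w=175) cum 415  ← median
  x=15 (P, w=30) cum 445
  x=18 (Q, w=70) cum 515
⇒ x* = 14
y-coordinate, sorted with cumulative weight:
  y=2 (R, w=80) cum 80
  y=2 (V, w=175) cum 255
  y=13 (W, w=125) cum 380  ← median
  y=15 (Q, w=70) cum 450
  y=15 (U, w=3) cum 453
  y=18 (P, w=30) cum 483
  y=19 (S, w=2) cum 485
  y=20 (T, w=30) cum 515
⇒ y* = 13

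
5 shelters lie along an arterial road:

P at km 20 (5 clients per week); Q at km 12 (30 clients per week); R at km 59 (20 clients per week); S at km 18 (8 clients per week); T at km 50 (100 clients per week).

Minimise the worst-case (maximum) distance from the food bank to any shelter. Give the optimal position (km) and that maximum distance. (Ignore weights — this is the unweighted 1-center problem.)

location 35.5, max distance 23.5

The 1-center on a line is the midpoint of the two extreme points: leftmost at 12, rightmost at 59.
Optimal location = (12 + 59)/2 = 35.5; maximum distance = (59 − 12)/2 = 23.5.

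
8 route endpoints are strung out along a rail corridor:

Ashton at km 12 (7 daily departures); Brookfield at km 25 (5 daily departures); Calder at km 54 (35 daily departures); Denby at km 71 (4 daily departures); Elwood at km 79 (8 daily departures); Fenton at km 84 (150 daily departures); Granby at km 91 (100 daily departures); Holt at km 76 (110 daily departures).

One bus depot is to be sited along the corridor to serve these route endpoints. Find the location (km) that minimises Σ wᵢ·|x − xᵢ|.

x = 84

For a sum of weighted absolute distances on a line, the optimum is the weighted median (not the mean). Total weight W = 419; half-weight = 209.5.
Sort by position and accumulate weight:
  km 12 (Ashton, w=7) → cum 7
  km 25 (Brookfield, w=5) → cum 12
  km 54 (Calder, w=35) → cum 47
  km 71 (Denby, w=4) → cum 51
  km 76 (Holt, w=110) → cum 161
  km 79 (Elwood, w=8) → cum 169
  km 84 (Fenton, w=150) → cum 319  ≥ 209.5 → median here
  km 91 (Granby, w=100) → cum 419
Optimal location: km 84.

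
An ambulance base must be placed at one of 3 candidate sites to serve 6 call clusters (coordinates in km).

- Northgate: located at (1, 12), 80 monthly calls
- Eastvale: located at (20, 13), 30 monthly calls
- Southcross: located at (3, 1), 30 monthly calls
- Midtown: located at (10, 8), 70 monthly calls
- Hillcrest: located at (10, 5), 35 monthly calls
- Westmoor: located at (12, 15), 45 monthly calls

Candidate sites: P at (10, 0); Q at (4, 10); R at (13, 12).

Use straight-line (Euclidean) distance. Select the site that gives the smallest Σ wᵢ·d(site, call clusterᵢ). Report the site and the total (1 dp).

Total weighted distance at each candidate:
  P (10, 0): total = 3320.1
  Q (4, 10): total = 2189.1
  R (13, 12): total = 2377.0
Minimum is at Q with total 2189.1 km.

Q, total 2189.1 km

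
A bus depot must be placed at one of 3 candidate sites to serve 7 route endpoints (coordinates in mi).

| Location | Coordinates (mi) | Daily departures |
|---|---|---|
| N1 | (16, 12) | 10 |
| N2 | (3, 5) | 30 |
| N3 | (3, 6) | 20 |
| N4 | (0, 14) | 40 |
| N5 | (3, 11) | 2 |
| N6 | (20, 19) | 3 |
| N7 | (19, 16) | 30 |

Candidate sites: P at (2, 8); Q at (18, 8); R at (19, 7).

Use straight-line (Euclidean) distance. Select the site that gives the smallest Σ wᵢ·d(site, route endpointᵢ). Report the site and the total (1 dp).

Total weighted distance at each candidate:
  P (2, 8): total = 1171.4
  Q (18, 8): total = 1871.2
  R (19, 7): total = 2011.7
Minimum is at P with total 1171.4 mi.

P, total 1171.4 mi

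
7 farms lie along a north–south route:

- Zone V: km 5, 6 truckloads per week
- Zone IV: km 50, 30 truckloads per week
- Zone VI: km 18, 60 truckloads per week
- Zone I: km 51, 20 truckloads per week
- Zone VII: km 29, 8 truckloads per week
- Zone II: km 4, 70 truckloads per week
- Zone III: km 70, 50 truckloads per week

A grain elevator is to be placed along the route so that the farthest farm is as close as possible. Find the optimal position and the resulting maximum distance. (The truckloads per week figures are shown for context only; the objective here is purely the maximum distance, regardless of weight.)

The 1-center on a line is the midpoint of the two extreme points: leftmost at 4, rightmost at 70.
Optimal location = (4 + 70)/2 = 37; maximum distance = (70 − 4)/2 = 33.

location 37, max distance 33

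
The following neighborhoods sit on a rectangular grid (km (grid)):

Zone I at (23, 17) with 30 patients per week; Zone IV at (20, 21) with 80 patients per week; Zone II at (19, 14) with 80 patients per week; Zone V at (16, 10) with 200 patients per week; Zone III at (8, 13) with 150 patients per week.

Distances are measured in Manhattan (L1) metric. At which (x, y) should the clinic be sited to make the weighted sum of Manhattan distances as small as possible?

(16, 13)

Manhattan distance separates: Σwᵢ(|x−xᵢ|+|y−yᵢ|) = Σwᵢ|x−xᵢ| + Σwᵢ|y−yᵢ|, so x and y are optimised independently as 1-D weighted medians.
Total weight W = 540; half = 270.
x-coordinate, sorted with cumulative weight:
  x=8 (Zone III, w=150) cum 150
  x=16 (Zone V, w=200) cum 350  ← median
  x=19 (Zone II, w=80) cum 430
  x=20 (Zone IV, w=80) cum 510
  x=23 (Zone I, w=30) cum 540
⇒ x* = 16
y-coordinate, sorted with cumulative weight:
  y=10 (Zone V, w=200) cum 200
  y=13 (Zone III, w=150) cum 350  ← median
  y=14 (Zone II, w=80) cum 430
  y=17 (Zone I, w=30) cum 460
  y=21 (Zone IV, w=80) cum 540
⇒ y* = 13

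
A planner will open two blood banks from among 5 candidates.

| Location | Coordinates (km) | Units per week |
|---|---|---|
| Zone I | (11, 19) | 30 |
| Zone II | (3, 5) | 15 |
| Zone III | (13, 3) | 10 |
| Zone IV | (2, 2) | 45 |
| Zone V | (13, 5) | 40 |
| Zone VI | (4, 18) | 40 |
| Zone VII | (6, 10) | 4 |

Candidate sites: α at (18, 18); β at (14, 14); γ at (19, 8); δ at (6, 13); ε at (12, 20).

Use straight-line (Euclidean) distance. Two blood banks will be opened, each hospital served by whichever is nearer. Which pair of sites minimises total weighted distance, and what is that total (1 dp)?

{γ, δ}, total 1463.0

Evaluate every pair (each demand assigned to the nearer of the two):
  {γ, δ}: total = 1463.0
  {δ, ε}: total = 1472.0
  {β, δ}: total = 1529.9
  {α, δ}: total = 1641.7
  {γ, ε}: total = 1820.8
  {β, ε}: total = 1857.6
  {β, γ}: total = 1964.8
  {α, β}: total = 2091.1
  {α, γ}: total = 2226.6
  {α, ε}: total = 2323.2
Best pair: {γ, δ} with total 1463.0.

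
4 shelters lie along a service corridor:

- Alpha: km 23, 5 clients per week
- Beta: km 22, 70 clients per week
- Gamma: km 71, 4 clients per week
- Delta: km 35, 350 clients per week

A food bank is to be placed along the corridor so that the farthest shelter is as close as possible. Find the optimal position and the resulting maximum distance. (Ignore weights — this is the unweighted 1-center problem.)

The 1-center on a line is the midpoint of the two extreme points: leftmost at 22, rightmost at 71.
Optimal location = (22 + 71)/2 = 46.5; maximum distance = (71 − 22)/2 = 24.5.

location 46.5, max distance 24.5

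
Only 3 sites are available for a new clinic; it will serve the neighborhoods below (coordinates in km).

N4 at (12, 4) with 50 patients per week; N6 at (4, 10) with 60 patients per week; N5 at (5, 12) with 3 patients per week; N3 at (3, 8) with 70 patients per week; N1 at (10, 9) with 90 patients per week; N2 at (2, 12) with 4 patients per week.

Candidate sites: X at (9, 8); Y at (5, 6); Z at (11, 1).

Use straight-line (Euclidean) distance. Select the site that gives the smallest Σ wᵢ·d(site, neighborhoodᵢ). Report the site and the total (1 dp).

X, total 1169.6 km

Total weighted distance at each candidate:
  X (9, 8): total = 1169.6
  Y (5, 6): total = 1379.0
  Z (11, 1): total = 2406.4
Minimum is at X with total 1169.6 km.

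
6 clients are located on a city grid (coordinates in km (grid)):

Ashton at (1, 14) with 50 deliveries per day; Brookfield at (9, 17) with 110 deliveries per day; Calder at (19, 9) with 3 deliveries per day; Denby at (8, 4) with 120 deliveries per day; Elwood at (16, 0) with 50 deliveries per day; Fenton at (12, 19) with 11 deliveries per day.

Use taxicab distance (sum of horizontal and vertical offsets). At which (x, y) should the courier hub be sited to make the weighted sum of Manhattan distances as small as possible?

(9, 9)

Manhattan distance separates: Σwᵢ(|x−xᵢ|+|y−yᵢ|) = Σwᵢ|x−xᵢ| + Σwᵢ|y−yᵢ|, so x and y are optimised independently as 1-D weighted medians.
Total weight W = 344; half = 172.
x-coordinate, sorted with cumulative weight:
  x=1 (Ashton, w=50) cum 50
  x=8 (Denby, w=120) cum 170
  x=9 (Brookfield, w=110) cum 280  ← median
  x=12 (Fenton, w=11) cum 291
  x=16 (Elwood, w=50) cum 341
  x=19 (Calder, w=3) cum 344
⇒ x* = 9
y-coordinate, sorted with cumulative weight:
  y=0 (Elwood, w=50) cum 50
  y=4 (Denby, w=120) cum 170
  y=9 (Calder, w=3) cum 173  ← median
  y=14 (Ashton, w=50) cum 223
  y=17 (Brookfield, w=110) cum 333
  y=19 (Fenton, w=11) cum 344
⇒ y* = 9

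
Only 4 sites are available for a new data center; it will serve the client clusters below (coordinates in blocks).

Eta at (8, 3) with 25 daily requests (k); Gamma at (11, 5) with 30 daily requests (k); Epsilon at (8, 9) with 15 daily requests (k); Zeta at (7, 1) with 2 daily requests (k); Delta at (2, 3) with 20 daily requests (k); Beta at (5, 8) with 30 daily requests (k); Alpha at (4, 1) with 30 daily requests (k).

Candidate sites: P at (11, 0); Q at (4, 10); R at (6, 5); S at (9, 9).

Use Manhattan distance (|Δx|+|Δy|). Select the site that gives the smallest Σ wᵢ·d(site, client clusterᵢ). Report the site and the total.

Total weighted distance at each candidate:
  P (11, 0): total = 1390
  Q (4, 10): total = 1274
  R (6, 5): total = 770
  S (9, 9): total = 1190
Minimum is at R with total 770 blocks.

R, total 770 blocks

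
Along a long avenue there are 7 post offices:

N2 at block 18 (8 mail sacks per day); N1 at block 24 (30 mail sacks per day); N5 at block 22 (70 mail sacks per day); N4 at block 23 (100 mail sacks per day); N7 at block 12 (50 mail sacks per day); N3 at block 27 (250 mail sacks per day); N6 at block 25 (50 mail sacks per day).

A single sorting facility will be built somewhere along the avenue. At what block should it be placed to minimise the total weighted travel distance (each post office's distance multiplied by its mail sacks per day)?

For a sum of weighted absolute distances on a line, the optimum is the weighted median (not the mean). Total weight W = 558; half-weight = 279.
Sort by position and accumulate weight:
  block 12 (N7, w=50) → cum 50
  block 18 (N2, w=8) → cum 58
  block 22 (N5, w=70) → cum 128
  block 23 (N4, w=100) → cum 228
  block 24 (N1, w=30) → cum 258
  block 25 (N6, w=50) → cum 308  ≥ 279 → median here
  block 27 (N3, w=250) → cum 558
Optimal location: block 25.

x = 25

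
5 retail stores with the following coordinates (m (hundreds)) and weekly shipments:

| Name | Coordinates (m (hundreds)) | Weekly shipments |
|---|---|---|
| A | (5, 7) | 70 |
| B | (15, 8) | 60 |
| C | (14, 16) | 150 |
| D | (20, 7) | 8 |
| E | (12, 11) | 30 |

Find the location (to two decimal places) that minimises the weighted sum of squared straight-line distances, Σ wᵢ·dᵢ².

The minimiser of Σwᵢ‖p−pᵢ‖² is the weighted centroid p* = (Σwᵢpᵢ)/(Σwᵢ).
Σwᵢ = 318.
Σwᵢxᵢ = 70·5 + 60·15 + 150·14 + 8·20 + 30·12 = 3870.
Σwᵢyᵢ = 70·7 + 60·8 + 150·16 + 8·7 + 30·11 = 3756.
x* = 3870/318 = 12.17, y* = 3756/318 = 11.81.

(12.17, 11.81)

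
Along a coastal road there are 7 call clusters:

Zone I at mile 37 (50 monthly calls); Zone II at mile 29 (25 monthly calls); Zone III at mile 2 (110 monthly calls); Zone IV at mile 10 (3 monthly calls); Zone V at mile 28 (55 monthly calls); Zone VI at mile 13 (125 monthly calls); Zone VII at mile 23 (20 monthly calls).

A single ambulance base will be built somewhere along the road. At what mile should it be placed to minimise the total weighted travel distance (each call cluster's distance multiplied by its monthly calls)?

For a sum of weighted absolute distances on a line, the optimum is the weighted median (not the mean). Total weight W = 388; half-weight = 194.
Sort by position and accumulate weight:
  mile 2 (Zone III, w=110) → cum 110
  mile 10 (Zone IV, w=3) → cum 113
  mile 13 (Zone VI, w=125) → cum 238  ≥ 194 → median here
  mile 23 (Zone VII, w=20) → cum 258
  mile 28 (Zone V, w=55) → cum 313
  mile 29 (Zone II, w=25) → cum 338
  mile 37 (Zone I, w=50) → cum 388
Optimal location: mile 13.

x = 13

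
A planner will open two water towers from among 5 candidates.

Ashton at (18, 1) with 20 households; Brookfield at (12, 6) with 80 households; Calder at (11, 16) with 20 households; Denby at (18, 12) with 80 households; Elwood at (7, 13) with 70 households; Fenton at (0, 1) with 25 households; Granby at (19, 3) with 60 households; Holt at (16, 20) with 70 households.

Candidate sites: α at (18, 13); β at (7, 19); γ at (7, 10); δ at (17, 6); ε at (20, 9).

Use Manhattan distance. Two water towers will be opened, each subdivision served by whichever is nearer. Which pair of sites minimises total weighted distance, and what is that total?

Evaluate every pair (each demand assigned to the nearer of the two):
  {α, δ}: total = 3050
  {α, γ}: total = 3140
  {β, δ}: total = 3190
  {γ, δ}: total = 3240
  {γ, ε}: total = 3600
  {β, ε}: total = 3785
  {α, β}: total = 3835
  {α, ε}: total = 3880
  {δ, ε}: total = 4330
  {β, γ}: total = 4750
Best pair: {α, δ} with total 3050.

{α, δ}, total 3050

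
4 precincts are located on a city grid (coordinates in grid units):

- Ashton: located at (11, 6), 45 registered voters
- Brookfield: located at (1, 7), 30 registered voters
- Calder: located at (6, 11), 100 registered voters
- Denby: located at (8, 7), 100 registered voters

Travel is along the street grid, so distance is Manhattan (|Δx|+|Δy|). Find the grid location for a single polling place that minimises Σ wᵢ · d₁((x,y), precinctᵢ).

Manhattan distance separates: Σwᵢ(|x−xᵢ|+|y−yᵢ|) = Σwᵢ|x−xᵢ| + Σwᵢ|y−yᵢ|, so x and y are optimised independently as 1-D weighted medians.
Total weight W = 275; half = 137.5.
x-coordinate, sorted with cumulative weight:
  x=1 (Brookfield, w=30) cum 30
  x=6 (Calder, w=100) cum 130
  x=8 (Denby, w=100) cum 230  ← median
  x=11 (Ashton, w=45) cum 275
⇒ x* = 8
y-coordinate, sorted with cumulative weight:
  y=6 (Ashton, w=45) cum 45
  y=7 (Brookfield, w=30) cum 75
  y=7 (Denby, w=100) cum 175  ← median
  y=11 (Calder, w=100) cum 275
⇒ y* = 7

(8, 7)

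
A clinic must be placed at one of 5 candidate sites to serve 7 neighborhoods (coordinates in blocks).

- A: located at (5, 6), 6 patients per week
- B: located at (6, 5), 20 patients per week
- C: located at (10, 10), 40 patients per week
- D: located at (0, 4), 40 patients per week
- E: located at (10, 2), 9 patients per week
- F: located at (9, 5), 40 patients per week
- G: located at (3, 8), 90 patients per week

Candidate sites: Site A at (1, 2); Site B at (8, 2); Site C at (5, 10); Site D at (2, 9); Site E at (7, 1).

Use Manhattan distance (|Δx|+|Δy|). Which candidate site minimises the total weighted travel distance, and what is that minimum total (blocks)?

Total weighted distance at each candidate:
  Site A (1, 2): total = 2249
  Site B (8, 2): total = 2110
  Site C (5, 10): total = 1621
  Site D (2, 9): total = 1591
  Site E (7, 1): total = 2288
Minimum is at Site D with total 1591 blocks.

Site D, total 1591 blocks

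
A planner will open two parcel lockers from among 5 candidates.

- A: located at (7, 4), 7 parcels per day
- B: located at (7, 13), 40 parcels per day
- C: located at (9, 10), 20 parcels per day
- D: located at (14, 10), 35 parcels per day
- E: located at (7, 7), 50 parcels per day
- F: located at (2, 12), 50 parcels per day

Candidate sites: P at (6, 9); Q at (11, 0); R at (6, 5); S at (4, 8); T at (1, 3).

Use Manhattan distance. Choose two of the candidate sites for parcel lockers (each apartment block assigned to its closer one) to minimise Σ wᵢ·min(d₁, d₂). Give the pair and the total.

{P, S}, total 1087

Evaluate every pair (each demand assigned to the nearer of the two):
  {P, S}: total = 1087
  {P, R}: total = 1109
  {P, Q}: total = 1137
  {P, T}: total = 1137
  {R, S}: total = 1344
  {Q, S}: total = 1429
  {S, T}: total = 1429
  {R, T}: total = 1639
  {Q, R}: total = 1689
  {Q, T}: total = 2384
Best pair: {P, S} with total 1087.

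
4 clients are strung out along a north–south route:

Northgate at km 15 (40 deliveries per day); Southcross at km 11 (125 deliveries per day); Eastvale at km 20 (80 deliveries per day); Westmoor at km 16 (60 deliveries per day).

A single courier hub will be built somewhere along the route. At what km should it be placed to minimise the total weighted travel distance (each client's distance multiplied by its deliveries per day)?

x = 15

For a sum of weighted absolute distances on a line, the optimum is the weighted median (not the mean). Total weight W = 305; half-weight = 152.5.
Sort by position and accumulate weight:
  km 11 (Southcross, w=125) → cum 125
  km 15 (Northgate, w=40) → cum 165  ≥ 152.5 → median here
  km 16 (Westmoor, w=60) → cum 225
  km 20 (Eastvale, w=80) → cum 305
Optimal location: km 15.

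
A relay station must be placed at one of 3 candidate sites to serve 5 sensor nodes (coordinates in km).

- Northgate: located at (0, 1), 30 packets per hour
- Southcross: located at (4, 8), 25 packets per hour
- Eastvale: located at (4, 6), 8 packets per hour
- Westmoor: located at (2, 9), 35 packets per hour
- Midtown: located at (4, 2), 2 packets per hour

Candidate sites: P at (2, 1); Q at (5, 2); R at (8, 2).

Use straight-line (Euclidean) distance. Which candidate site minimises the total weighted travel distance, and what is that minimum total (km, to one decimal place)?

Total weighted distance at each candidate:
  P (2, 1): total = 569.6
  Q (5, 2): total = 606.6
  R (8, 2): total = 798.1
Minimum is at P with total 569.6 km.

P, total 569.6 km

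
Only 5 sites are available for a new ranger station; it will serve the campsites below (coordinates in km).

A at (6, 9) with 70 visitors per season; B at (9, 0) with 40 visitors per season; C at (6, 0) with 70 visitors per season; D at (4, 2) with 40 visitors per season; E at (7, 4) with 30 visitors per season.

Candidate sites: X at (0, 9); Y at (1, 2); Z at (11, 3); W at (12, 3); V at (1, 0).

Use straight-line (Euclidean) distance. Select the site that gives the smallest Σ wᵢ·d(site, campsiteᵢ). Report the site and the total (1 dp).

Total weighted distance at each candidate:
  X (0, 9): total = 2266.8
  Y (1, 2): total = 1618.7
  Z (11, 3): total = 1505.6
  W (12, 3): total = 1708.7
  V (1, 0): total = 1751.2
Minimum is at Z with total 1505.6 km.

Z, total 1505.6 km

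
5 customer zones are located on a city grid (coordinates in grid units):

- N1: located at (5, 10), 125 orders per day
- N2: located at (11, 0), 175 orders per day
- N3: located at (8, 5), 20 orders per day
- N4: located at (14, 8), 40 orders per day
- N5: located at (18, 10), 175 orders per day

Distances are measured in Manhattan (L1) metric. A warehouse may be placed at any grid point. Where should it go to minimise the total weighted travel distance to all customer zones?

Manhattan distance separates: Σwᵢ(|x−xᵢ|+|y−yᵢ|) = Σwᵢ|x−xᵢ| + Σwᵢ|y−yᵢ|, so x and y are optimised independently as 1-D weighted medians.
Total weight W = 535; half = 267.5.
x-coordinate, sorted with cumulative weight:
  x=5 (N1, w=125) cum 125
  x=8 (N3, w=20) cum 145
  x=11 (N2, w=175) cum 320  ← median
  x=14 (N4, w=40) cum 360
  x=18 (N5, w=175) cum 535
⇒ x* = 11
y-coordinate, sorted with cumulative weight:
  y=0 (N2, w=175) cum 175
  y=5 (N3, w=20) cum 195
  y=8 (N4, w=40) cum 235
  y=10 (N1, w=125) cum 360  ← median
  y=10 (N5, w=175) cum 535
⇒ y* = 10

(11, 10)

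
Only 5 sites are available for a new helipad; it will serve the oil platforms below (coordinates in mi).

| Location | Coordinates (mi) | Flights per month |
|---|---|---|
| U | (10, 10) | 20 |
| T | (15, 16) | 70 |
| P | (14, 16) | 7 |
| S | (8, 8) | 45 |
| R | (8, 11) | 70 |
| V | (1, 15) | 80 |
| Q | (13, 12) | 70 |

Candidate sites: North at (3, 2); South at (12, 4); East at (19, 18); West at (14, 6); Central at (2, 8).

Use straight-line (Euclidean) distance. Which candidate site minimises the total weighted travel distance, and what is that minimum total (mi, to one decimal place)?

West, total 3408.7 mi

Total weighted distance at each candidate:
  North (3, 2): total = 4742.3
  South (12, 4): total = 3705.3
  East (19, 18): total = 4227.1
  West (14, 6): total = 3408.7
  Central (2, 8): total = 3459.0
Minimum is at West with total 3408.7 mi.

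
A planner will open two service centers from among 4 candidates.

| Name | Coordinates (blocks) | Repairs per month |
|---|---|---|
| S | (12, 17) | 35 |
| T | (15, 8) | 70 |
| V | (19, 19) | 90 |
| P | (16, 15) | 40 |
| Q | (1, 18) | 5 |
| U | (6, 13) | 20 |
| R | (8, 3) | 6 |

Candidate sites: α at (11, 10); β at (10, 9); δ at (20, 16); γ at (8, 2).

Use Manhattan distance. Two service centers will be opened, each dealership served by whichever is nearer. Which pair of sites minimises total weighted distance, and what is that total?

{α, δ}, total 1570

Evaluate every pair (each demand assigned to the nearer of the two):
  {α, δ}: total = 1570
  {β, δ}: total = 1593
  {δ, γ}: total = 2156
  {α, γ}: total = 2886
  {α, β}: total = 2928
  {β, γ}: total = 3216
Best pair: {α, δ} with total 1570.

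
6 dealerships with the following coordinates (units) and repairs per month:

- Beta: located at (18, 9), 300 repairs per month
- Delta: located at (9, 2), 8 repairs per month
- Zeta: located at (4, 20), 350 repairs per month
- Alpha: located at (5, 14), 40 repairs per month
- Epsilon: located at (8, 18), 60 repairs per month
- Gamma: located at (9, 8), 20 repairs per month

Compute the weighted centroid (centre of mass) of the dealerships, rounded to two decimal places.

(9.94, 14.80)

The minimiser of Σwᵢ‖p−pᵢ‖² is the weighted centroid p* = (Σwᵢpᵢ)/(Σwᵢ).
Σwᵢ = 778.
Σwᵢxᵢ = 300·18 + 8·9 + 350·4 + 40·5 + 60·8 + 20·9 = 7732.
Σwᵢyᵢ = 300·9 + 8·2 + 350·20 + 40·14 + 60·18 + 20·8 = 11516.
x* = 7732/778 = 9.94, y* = 11516/778 = 14.80.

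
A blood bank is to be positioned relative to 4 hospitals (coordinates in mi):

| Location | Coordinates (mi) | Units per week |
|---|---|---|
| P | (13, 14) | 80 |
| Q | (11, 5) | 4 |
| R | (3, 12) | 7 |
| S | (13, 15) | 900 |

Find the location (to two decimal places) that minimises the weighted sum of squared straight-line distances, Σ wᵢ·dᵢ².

The minimiser of Σwᵢ‖p−pᵢ‖² is the weighted centroid p* = (Σwᵢpᵢ)/(Σwᵢ).
Σwᵢ = 991.
Σwᵢxᵢ = 80·13 + 4·11 + 7·3 + 900·13 = 12805.
Σwᵢyᵢ = 80·14 + 4·5 + 7·12 + 900·15 = 14724.
x* = 12805/991 = 12.92, y* = 14724/991 = 14.86.

(12.92, 14.86)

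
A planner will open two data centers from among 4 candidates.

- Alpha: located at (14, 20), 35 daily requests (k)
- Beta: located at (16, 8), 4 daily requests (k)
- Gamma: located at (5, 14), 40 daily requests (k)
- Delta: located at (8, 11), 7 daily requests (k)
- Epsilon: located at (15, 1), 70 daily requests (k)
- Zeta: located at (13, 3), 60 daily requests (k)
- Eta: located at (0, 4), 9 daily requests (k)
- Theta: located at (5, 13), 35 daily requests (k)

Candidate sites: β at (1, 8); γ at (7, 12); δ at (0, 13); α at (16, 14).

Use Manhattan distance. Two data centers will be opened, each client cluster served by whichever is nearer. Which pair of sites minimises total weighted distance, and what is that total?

Evaluate every pair (each demand assigned to the nearer of the two):
  {γ, α}: total = 2538
  {δ, α}: total = 2690
  {β, α}: total = 2954
  {β, γ}: total = 3131
  {γ, δ}: total = 3167
  {β, δ}: total = 3815
Best pair: {γ, α} with total 2538.

{γ, α}, total 2538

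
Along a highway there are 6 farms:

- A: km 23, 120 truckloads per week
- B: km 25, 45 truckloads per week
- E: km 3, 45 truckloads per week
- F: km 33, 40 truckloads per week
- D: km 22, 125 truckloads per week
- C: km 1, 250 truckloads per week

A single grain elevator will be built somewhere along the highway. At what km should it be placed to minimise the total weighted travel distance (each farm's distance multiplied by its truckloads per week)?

For a sum of weighted absolute distances on a line, the optimum is the weighted median (not the mean). Total weight W = 625; half-weight = 312.5.
Sort by position and accumulate weight:
  km 1 (C, w=250) → cum 250
  km 3 (E, w=45) → cum 295
  km 22 (D, w=125) → cum 420  ≥ 312.5 → median here
  km 23 (A, w=120) → cum 540
  km 25 (B, w=45) → cum 585
  km 33 (F, w=40) → cum 625
Optimal location: km 22.

x = 22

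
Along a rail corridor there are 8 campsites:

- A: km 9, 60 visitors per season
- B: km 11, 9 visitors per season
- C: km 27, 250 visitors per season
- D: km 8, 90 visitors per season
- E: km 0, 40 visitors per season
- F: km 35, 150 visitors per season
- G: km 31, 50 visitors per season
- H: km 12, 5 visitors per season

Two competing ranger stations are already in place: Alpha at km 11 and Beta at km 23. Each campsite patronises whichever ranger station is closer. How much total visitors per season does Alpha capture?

204

The indifferent point is the midpoint (11+23)/2 = 17; campsites left of it (closer to Alpha at 11) go to Alpha, those right go to Beta.
  E at 0 (w=40) → Alpha
  D at 8 (w=90) → Alpha
  A at 9 (w=60) → Alpha
  B at 11 (w=9) → Alpha
  H at 12 (w=5) → Alpha
  C at 27 (w=250) → Beta
  G at 31 (w=50) → Beta
  F at 35 (w=150) → Beta
Alpha captures 204; Beta captures 450.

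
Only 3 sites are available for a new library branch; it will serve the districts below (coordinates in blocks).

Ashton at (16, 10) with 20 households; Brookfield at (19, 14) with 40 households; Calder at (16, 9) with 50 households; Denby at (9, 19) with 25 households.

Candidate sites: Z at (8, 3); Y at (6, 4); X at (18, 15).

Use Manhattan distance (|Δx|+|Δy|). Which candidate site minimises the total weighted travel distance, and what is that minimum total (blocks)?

X, total 945 blocks

Total weighted distance at each candidate:
  Z (8, 3): total = 2305
  Y (6, 4): total = 2440
  X (18, 15): total = 945
Minimum is at X with total 945 blocks.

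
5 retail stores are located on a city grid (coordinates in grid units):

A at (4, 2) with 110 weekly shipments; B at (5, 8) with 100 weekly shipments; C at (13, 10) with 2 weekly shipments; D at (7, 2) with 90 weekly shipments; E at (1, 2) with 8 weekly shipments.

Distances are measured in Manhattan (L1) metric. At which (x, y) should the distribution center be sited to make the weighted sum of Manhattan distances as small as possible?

Manhattan distance separates: Σwᵢ(|x−xᵢ|+|y−yᵢ|) = Σwᵢ|x−xᵢ| + Σwᵢ|y−yᵢ|, so x and y are optimised independently as 1-D weighted medians.
Total weight W = 310; half = 155.
x-coordinate, sorted with cumulative weight:
  x=1 (E, w=8) cum 8
  x=4 (A, w=110) cum 118
  x=5 (B, w=100) cum 218  ← median
  x=7 (D, w=90) cum 308
  x=13 (C, w=2) cum 310
⇒ x* = 5
y-coordinate, sorted with cumulative weight:
  y=2 (A, w=110) cum 110
  y=2 (D, w=90) cum 200  ← median
  y=2 (E, w=8) cum 208
  y=8 (B, w=100) cum 308
  y=10 (C, w=2) cum 310
⇒ y* = 2

(5, 2)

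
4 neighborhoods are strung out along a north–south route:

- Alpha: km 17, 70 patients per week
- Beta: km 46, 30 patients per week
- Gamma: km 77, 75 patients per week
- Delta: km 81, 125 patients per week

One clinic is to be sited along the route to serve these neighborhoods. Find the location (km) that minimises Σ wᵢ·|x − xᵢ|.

For a sum of weighted absolute distances on a line, the optimum is the weighted median (not the mean). Total weight W = 300; half-weight = 150.
Sort by position and accumulate weight:
  km 17 (Alpha, w=70) → cum 70
  km 46 (Beta, w=30) → cum 100
  km 77 (Gamma, w=75) → cum 175  ≥ 150 → median here
  km 81 (Delta, w=125) → cum 300
Optimal location: km 77.

x = 77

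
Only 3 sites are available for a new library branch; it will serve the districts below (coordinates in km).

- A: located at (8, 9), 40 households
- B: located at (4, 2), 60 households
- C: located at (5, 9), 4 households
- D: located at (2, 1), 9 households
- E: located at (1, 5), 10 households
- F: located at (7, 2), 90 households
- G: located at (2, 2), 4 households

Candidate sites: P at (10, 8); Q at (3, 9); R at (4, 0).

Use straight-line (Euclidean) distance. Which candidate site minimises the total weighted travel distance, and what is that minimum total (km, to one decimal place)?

R, total 964.4 km

Total weighted distance at each candidate:
  P (10, 8): total = 1453.2
  Q (3, 9): total = 1503.4
  R (4, 0): total = 964.4
Minimum is at R with total 964.4 km.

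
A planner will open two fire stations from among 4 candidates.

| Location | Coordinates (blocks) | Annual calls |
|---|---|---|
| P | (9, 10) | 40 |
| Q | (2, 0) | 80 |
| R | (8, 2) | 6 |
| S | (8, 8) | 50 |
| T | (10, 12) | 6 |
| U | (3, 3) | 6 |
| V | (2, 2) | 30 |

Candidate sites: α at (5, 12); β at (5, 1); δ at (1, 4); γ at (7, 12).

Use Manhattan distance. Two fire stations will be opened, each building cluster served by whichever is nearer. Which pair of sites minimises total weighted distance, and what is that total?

{β, γ}, total 916

Evaluate every pair (each demand assigned to the nearer of the two):
  {β, γ}: total = 916
  {δ, γ}: total = 990
  {α, β}: total = 1108
  {α, δ}: total = 1182
  {β, δ}: total = 1568
  {α, γ}: total = 2150
Best pair: {β, γ} with total 916.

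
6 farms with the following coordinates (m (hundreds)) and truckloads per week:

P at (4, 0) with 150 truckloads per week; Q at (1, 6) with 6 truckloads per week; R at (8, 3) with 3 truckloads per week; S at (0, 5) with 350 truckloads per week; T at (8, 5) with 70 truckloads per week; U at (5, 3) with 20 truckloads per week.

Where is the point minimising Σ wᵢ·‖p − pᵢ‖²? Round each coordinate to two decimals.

(2.15, 3.68)

The minimiser of Σwᵢ‖p−pᵢ‖² is the weighted centroid p* = (Σwᵢpᵢ)/(Σwᵢ).
Σwᵢ = 599.
Σwᵢxᵢ = 150·4 + 6·1 + 3·8 + 350·0 + 70·8 + 20·5 = 1290.
Σwᵢyᵢ = 150·0 + 6·6 + 3·3 + 350·5 + 70·5 + 20·3 = 2205.
x* = 1290/599 = 2.15, y* = 2205/599 = 3.68.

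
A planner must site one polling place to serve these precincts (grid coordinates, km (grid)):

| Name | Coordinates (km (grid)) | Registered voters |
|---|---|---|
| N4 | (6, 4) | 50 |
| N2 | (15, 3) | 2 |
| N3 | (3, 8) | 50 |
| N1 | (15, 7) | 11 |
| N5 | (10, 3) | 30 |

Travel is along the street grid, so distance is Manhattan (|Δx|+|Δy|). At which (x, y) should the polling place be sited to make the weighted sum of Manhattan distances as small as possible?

Manhattan distance separates: Σwᵢ(|x−xᵢ|+|y−yᵢ|) = Σwᵢ|x−xᵢ| + Σwᵢ|y−yᵢ|, so x and y are optimised independently as 1-D weighted medians.
Total weight W = 143; half = 71.5.
x-coordinate, sorted with cumulative weight:
  x=3 (N3, w=50) cum 50
  x=6 (N4, w=50) cum 100  ← median
  x=10 (N5, w=30) cum 130
  x=15 (N2, w=2) cum 132
  x=15 (N1, w=11) cum 143
⇒ x* = 6
y-coordinate, sorted with cumulative weight:
  y=3 (N2, w=2) cum 2
  y=3 (N5, w=30) cum 32
  y=4 (N4, w=50) cum 82  ← median
  y=7 (N1, w=11) cum 93
  y=8 (N3, w=50) cum 143
⇒ y* = 4

(6, 4)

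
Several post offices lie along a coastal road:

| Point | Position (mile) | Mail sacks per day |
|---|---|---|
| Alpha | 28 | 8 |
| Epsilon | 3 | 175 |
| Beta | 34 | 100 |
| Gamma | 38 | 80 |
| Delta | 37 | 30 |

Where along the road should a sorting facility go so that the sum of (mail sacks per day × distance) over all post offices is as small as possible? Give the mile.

x = 34

For a sum of weighted absolute distances on a line, the optimum is the weighted median (not the mean). Total weight W = 393; half-weight = 196.5.
Sort by position and accumulate weight:
  mile 3 (Epsilon, w=175) → cum 175
  mile 28 (Alpha, w=8) → cum 183
  mile 34 (Beta, w=100) → cum 283  ≥ 196.5 → median here
  mile 37 (Delta, w=30) → cum 313
  mile 38 (Gamma, w=80) → cum 393
Optimal location: mile 34.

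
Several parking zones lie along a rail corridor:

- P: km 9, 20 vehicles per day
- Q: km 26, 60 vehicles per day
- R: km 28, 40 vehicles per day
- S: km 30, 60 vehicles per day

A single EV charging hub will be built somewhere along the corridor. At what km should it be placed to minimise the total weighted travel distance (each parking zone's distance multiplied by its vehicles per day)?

x = 28

For a sum of weighted absolute distances on a line, the optimum is the weighted median (not the mean). Total weight W = 180; half-weight = 90.
Sort by position and accumulate weight:
  km 9 (P, w=20) → cum 20
  km 26 (Q, w=60) → cum 80
  km 28 (R, w=40) → cum 120  ≥ 90 → median here
  km 30 (S, w=60) → cum 180
Optimal location: km 28.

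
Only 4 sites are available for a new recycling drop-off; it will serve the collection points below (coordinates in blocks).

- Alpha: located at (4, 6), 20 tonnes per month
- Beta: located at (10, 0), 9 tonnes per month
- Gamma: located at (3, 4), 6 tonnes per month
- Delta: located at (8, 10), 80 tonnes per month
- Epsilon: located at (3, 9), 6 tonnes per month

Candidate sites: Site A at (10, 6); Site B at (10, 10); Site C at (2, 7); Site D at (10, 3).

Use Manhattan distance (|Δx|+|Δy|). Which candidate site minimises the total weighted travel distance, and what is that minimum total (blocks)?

Total weighted distance at each candidate:
  Site A (10, 6): total = 768
  Site B (10, 10): total = 576
  Site C (2, 7): total = 957
  Site D (10, 3): total = 1053
Minimum is at Site B with total 576 blocks.

Site B, total 576 blocks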